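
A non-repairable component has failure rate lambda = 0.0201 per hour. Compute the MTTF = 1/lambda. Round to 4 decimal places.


lambda = 0.0201
MTTF = 1 / 0.0201
MTTF = 49.7512

49.7512


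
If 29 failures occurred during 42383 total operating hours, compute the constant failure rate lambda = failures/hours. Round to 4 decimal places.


failures = 29
total_hours = 42383
lambda = 29 / 42383
lambda = 0.0007

0.0007


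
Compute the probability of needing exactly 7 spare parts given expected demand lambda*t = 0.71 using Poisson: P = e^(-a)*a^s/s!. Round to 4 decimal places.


a = 0.71, s = 7
e^(-a) = e^(-0.71) = 0.4916
a^s = 0.71^7 = 0.091
s! = 5040
P = 0.4916 * 0.091 / 5040
P = 0.0

0.0


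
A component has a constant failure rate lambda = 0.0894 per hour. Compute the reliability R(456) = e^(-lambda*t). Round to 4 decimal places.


lambda = 0.0894
t = 456
lambda * t = 40.7664
R(t) = e^(-40.7664)
R(t) = 0.0

0.0


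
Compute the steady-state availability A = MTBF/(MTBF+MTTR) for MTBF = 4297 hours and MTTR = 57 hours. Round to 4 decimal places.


MTBF = 4297
MTTR = 57
MTBF + MTTR = 4354
A = 4297 / 4354
A = 0.9869

0.9869


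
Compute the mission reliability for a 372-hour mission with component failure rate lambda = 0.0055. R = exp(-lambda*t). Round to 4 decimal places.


lambda = 0.0055
mission_time = 372
lambda * t = 0.0055 * 372 = 2.046
R = exp(-2.046)
R = 0.1293

0.1293


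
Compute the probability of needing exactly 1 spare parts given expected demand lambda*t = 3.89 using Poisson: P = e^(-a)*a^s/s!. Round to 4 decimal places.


a = 3.89, s = 1
e^(-a) = e^(-3.89) = 0.0204
a^s = 3.89^1 = 3.89
s! = 1
P = 0.0204 * 3.89 / 1
P = 0.0795

0.0795


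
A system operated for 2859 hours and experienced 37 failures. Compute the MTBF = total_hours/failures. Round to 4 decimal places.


total_hours = 2859
failures = 37
MTBF = 2859 / 37
MTBF = 77.2703

77.2703


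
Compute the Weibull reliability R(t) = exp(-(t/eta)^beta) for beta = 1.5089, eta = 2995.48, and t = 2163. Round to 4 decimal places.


beta = 1.5089, eta = 2995.48, t = 2163
t/eta = 2163 / 2995.48 = 0.7221
(t/eta)^beta = 0.7221^1.5089 = 0.6118
R(t) = exp(-0.6118)
R(t) = 0.5424

0.5424


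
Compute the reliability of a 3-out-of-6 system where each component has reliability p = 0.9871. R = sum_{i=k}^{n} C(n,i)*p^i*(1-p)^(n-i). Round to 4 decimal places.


k = 3, n = 6, p = 0.9871
i=3: C(6,3)=20 * 0.9871^3 * 0.0129^3 = 0.0
i=4: C(6,4)=15 * 0.9871^4 * 0.0129^2 = 0.0024
i=5: C(6,5)=6 * 0.9871^5 * 0.0129^1 = 0.0725
i=6: C(6,6)=1 * 0.9871^6 * 0.0129^0 = 0.9251
R = sum of terms = 1.0

1.0


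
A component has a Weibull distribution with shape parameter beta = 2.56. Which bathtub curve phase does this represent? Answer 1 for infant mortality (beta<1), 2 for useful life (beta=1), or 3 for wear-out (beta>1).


beta = 2.56
Compare beta to 1:
beta < 1 => infant mortality (phase 1)
beta = 1 => useful life (phase 2)
beta > 1 => wear-out (phase 3)
Since beta = 2.56, this is wear-out (increasing failure rate)
Phase = 3

3


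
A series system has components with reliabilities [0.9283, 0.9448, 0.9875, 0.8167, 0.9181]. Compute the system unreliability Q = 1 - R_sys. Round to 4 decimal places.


Components: [0.9283, 0.9448, 0.9875, 0.8167, 0.9181]
After component 1: product = 0.9283
After component 2: product = 0.8771
After component 3: product = 0.8661
After component 4: product = 0.7073
After component 5: product = 0.6494
R_sys = 0.6494
Q = 1 - 0.6494 = 0.3506

0.3506


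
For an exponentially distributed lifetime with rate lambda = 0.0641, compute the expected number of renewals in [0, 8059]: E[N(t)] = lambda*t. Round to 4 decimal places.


lambda = 0.0641
t = 8059
E[N(t)] = lambda * t
E[N(t)] = 0.0641 * 8059
E[N(t)] = 516.5819

516.5819


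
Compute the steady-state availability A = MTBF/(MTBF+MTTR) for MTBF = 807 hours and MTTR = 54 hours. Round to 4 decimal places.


MTBF = 807
MTTR = 54
MTBF + MTTR = 861
A = 807 / 861
A = 0.9373

0.9373


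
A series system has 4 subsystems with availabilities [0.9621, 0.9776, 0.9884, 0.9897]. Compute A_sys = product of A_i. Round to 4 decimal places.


Subsystems: [0.9621, 0.9776, 0.9884, 0.9897]
After subsystem 1 (A=0.9621): product = 0.9621
After subsystem 2 (A=0.9776): product = 0.9405
After subsystem 3 (A=0.9884): product = 0.9296
After subsystem 4 (A=0.9897): product = 0.9201
A_sys = 0.9201

0.9201


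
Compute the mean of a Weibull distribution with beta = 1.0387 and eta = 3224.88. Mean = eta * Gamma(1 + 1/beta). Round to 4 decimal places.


beta = 1.0387, eta = 3224.88
1/beta = 0.9627
1 + 1/beta = 1.9627
Gamma(1.9627) = 0.9848
Mean = 3224.88 * 0.9848
Mean = 3175.9117

3175.9117


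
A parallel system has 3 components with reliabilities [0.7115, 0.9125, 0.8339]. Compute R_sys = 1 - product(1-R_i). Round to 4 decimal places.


Components: [0.7115, 0.9125, 0.8339]
(1 - 0.7115) = 0.2885, running product = 0.2885
(1 - 0.9125) = 0.0875, running product = 0.0252
(1 - 0.8339) = 0.1661, running product = 0.0042
Product of (1-R_i) = 0.0042
R_sys = 1 - 0.0042 = 0.9958

0.9958


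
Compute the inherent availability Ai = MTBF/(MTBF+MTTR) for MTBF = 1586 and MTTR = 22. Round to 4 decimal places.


MTBF = 1586
MTTR = 22
MTBF + MTTR = 1608
Ai = 1586 / 1608
Ai = 0.9863

0.9863


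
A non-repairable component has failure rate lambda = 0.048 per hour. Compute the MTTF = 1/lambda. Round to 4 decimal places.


lambda = 0.048
MTTF = 1 / 0.048
MTTF = 20.8333

20.8333


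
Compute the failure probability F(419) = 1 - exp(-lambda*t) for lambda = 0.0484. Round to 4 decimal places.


lambda = 0.0484, t = 419
lambda * t = 20.2796
exp(-20.2796) = 0.0
F(t) = 1 - 0.0
F(t) = 1.0

1.0


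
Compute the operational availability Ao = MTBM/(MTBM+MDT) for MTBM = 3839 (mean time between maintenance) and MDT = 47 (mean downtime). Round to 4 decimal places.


MTBM = 3839
MDT = 47
MTBM + MDT = 3886
Ao = 3839 / 3886
Ao = 0.9879

0.9879


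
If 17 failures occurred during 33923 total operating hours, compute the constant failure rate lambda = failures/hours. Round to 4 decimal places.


failures = 17
total_hours = 33923
lambda = 17 / 33923
lambda = 0.0005

0.0005


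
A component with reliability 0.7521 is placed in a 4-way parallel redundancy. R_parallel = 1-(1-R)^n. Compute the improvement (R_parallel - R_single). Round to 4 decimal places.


R_single = 0.7521, n = 4
1 - R_single = 0.2479
(1 - R_single)^n = 0.2479^4 = 0.0038
R_parallel = 1 - 0.0038 = 0.9962
Improvement = 0.9962 - 0.7521
Improvement = 0.2441

0.2441


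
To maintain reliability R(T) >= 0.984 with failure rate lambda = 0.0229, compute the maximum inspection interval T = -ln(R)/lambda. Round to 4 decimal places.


R_target = 0.984
lambda = 0.0229
-ln(0.984) = 0.0161
T = 0.0161 / 0.0229
T = 0.7043

0.7043


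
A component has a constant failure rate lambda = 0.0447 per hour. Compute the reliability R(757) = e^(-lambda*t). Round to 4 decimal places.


lambda = 0.0447
t = 757
lambda * t = 33.8379
R(t) = e^(-33.8379)
R(t) = 0.0

0.0


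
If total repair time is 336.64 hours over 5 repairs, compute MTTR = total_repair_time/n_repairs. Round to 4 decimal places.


total_repair_time = 336.64
n_repairs = 5
MTTR = 336.64 / 5
MTTR = 67.328

67.328


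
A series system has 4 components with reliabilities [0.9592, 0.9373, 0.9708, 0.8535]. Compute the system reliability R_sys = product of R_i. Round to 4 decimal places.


Components: [0.9592, 0.9373, 0.9708, 0.8535]
After component 1 (R=0.9592): product = 0.9592
After component 2 (R=0.9373): product = 0.8991
After component 3 (R=0.9708): product = 0.8728
After component 4 (R=0.8535): product = 0.7449
R_sys = 0.7449

0.7449


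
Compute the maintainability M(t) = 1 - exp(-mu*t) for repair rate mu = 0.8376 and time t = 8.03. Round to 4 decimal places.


mu = 0.8376, t = 8.03
mu * t = 0.8376 * 8.03 = 6.7259
exp(-6.7259) = 0.0012
M(t) = 1 - 0.0012
M(t) = 0.9988

0.9988


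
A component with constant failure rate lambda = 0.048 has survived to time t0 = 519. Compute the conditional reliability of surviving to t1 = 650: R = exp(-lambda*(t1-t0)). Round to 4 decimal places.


lambda = 0.048
t0 = 519, t1 = 650
t1 - t0 = 131
lambda * (t1-t0) = 0.048 * 131 = 6.288
R = exp(-6.288)
R = 0.0019

0.0019


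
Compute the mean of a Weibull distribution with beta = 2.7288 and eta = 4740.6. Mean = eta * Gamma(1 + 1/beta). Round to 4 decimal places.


beta = 2.7288, eta = 4740.6
1/beta = 0.3665
1 + 1/beta = 1.3665
Gamma(1.3665) = 0.8896
Mean = 4740.6 * 0.8896
Mean = 4217.2891

4217.2891


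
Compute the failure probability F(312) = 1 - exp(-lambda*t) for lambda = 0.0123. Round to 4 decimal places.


lambda = 0.0123, t = 312
lambda * t = 3.8376
exp(-3.8376) = 0.0215
F(t) = 1 - 0.0215
F(t) = 0.9785

0.9785


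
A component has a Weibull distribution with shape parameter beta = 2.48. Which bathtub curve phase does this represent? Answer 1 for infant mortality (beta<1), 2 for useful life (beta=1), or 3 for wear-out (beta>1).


beta = 2.48
Compare beta to 1:
beta < 1 => infant mortality (phase 1)
beta = 1 => useful life (phase 2)
beta > 1 => wear-out (phase 3)
Since beta = 2.48, this is wear-out (increasing failure rate)
Phase = 3

3


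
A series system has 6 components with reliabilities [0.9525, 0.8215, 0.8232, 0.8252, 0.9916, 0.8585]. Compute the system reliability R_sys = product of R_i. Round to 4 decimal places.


Components: [0.9525, 0.8215, 0.8232, 0.8252, 0.9916, 0.8585]
After component 1 (R=0.9525): product = 0.9525
After component 2 (R=0.8215): product = 0.7825
After component 3 (R=0.8232): product = 0.6441
After component 4 (R=0.8252): product = 0.5315
After component 5 (R=0.9916): product = 0.5271
After component 6 (R=0.8585): product = 0.4525
R_sys = 0.4525

0.4525


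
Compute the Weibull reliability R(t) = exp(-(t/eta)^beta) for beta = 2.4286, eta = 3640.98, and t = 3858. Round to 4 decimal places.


beta = 2.4286, eta = 3640.98, t = 3858
t/eta = 3858 / 3640.98 = 1.0596
(t/eta)^beta = 1.0596^2.4286 = 1.151
R(t) = exp(-1.151)
R(t) = 0.3163

0.3163


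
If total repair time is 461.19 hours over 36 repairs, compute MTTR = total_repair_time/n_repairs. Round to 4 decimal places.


total_repair_time = 461.19
n_repairs = 36
MTTR = 461.19 / 36
MTTR = 12.8108

12.8108


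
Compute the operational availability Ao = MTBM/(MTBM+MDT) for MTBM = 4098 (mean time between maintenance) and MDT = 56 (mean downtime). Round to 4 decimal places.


MTBM = 4098
MDT = 56
MTBM + MDT = 4154
Ao = 4098 / 4154
Ao = 0.9865

0.9865


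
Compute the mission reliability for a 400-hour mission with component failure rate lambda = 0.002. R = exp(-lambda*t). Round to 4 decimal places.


lambda = 0.002
mission_time = 400
lambda * t = 0.002 * 400 = 0.8
R = exp(-0.8)
R = 0.4493

0.4493


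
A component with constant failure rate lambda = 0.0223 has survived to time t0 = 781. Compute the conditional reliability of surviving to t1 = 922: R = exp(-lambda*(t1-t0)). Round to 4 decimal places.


lambda = 0.0223
t0 = 781, t1 = 922
t1 - t0 = 141
lambda * (t1-t0) = 0.0223 * 141 = 3.1443
R = exp(-3.1443)
R = 0.0431

0.0431


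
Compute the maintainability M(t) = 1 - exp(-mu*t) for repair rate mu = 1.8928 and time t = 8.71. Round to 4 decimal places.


mu = 1.8928, t = 8.71
mu * t = 1.8928 * 8.71 = 16.4863
exp(-16.4863) = 0.0
M(t) = 1 - 0.0
M(t) = 1.0

1.0


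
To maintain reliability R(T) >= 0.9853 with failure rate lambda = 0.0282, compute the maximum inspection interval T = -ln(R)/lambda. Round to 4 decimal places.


R_target = 0.9853
lambda = 0.0282
-ln(0.9853) = 0.0148
T = 0.0148 / 0.0282
T = 0.5251

0.5251


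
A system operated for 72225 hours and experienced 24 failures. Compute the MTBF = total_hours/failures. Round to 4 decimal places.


total_hours = 72225
failures = 24
MTBF = 72225 / 24
MTBF = 3009.375

3009.375


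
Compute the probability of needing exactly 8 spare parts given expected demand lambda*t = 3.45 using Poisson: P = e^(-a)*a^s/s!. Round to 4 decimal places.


a = 3.45, s = 8
e^(-a) = e^(-3.45) = 0.0317
a^s = 3.45^8 = 20070.249
s! = 40320
P = 0.0317 * 20070.249 / 40320
P = 0.0158

0.0158


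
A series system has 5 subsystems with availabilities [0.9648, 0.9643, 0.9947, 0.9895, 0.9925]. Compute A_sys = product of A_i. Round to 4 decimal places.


Subsystems: [0.9648, 0.9643, 0.9947, 0.9895, 0.9925]
After subsystem 1 (A=0.9648): product = 0.9648
After subsystem 2 (A=0.9643): product = 0.9304
After subsystem 3 (A=0.9947): product = 0.9254
After subsystem 4 (A=0.9895): product = 0.9157
After subsystem 5 (A=0.9925): product = 0.9088
A_sys = 0.9088

0.9088


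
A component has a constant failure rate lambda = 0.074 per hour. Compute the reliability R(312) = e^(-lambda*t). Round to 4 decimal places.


lambda = 0.074
t = 312
lambda * t = 23.088
R(t) = e^(-23.088)
R(t) = 0.0

0.0


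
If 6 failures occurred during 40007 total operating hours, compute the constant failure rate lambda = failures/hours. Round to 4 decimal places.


failures = 6
total_hours = 40007
lambda = 6 / 40007
lambda = 0.0001

0.0001


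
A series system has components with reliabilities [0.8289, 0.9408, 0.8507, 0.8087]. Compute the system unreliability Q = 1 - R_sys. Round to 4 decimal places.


Components: [0.8289, 0.9408, 0.8507, 0.8087]
After component 1: product = 0.8289
After component 2: product = 0.7798
After component 3: product = 0.6634
After component 4: product = 0.5365
R_sys = 0.5365
Q = 1 - 0.5365 = 0.4635

0.4635


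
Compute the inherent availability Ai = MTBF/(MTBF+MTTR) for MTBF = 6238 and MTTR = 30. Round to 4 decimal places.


MTBF = 6238
MTTR = 30
MTBF + MTTR = 6268
Ai = 6238 / 6268
Ai = 0.9952

0.9952


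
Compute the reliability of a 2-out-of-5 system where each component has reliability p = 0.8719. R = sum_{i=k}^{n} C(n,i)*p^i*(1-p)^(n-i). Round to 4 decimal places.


k = 2, n = 5, p = 0.8719
i=2: C(5,2)=10 * 0.8719^2 * 0.1281^3 = 0.016
i=3: C(5,3)=10 * 0.8719^3 * 0.1281^2 = 0.1088
i=4: C(5,4)=5 * 0.8719^4 * 0.1281^1 = 0.3702
i=5: C(5,5)=1 * 0.8719^5 * 0.1281^0 = 0.5039
R = sum of terms = 0.9988

0.9988


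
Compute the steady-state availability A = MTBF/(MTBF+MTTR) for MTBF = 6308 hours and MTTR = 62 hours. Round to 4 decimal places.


MTBF = 6308
MTTR = 62
MTBF + MTTR = 6370
A = 6308 / 6370
A = 0.9903

0.9903


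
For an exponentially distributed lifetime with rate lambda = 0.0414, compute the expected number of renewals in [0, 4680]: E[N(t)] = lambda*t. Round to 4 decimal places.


lambda = 0.0414
t = 4680
E[N(t)] = lambda * t
E[N(t)] = 0.0414 * 4680
E[N(t)] = 193.752

193.752


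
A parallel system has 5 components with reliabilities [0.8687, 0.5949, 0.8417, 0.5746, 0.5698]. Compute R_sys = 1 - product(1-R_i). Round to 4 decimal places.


Components: [0.8687, 0.5949, 0.8417, 0.5746, 0.5698]
(1 - 0.8687) = 0.1313, running product = 0.1313
(1 - 0.5949) = 0.4051, running product = 0.0532
(1 - 0.8417) = 0.1583, running product = 0.0084
(1 - 0.5746) = 0.4254, running product = 0.0036
(1 - 0.5698) = 0.4302, running product = 0.0015
Product of (1-R_i) = 0.0015
R_sys = 1 - 0.0015 = 0.9985

0.9985


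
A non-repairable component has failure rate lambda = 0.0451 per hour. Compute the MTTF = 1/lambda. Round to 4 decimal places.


lambda = 0.0451
MTTF = 1 / 0.0451
MTTF = 22.1729

22.1729


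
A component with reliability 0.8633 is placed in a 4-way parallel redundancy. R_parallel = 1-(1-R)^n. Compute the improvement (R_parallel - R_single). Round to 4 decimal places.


R_single = 0.8633, n = 4
1 - R_single = 0.1367
(1 - R_single)^n = 0.1367^4 = 0.0003
R_parallel = 1 - 0.0003 = 0.9997
Improvement = 0.9997 - 0.8633
Improvement = 0.1364

0.1364


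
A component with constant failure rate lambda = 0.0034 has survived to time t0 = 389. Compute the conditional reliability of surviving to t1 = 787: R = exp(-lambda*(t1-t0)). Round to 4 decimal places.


lambda = 0.0034
t0 = 389, t1 = 787
t1 - t0 = 398
lambda * (t1-t0) = 0.0034 * 398 = 1.3532
R = exp(-1.3532)
R = 0.2584

0.2584


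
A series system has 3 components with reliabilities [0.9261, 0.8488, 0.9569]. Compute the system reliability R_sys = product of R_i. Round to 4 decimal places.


Components: [0.9261, 0.8488, 0.9569]
After component 1 (R=0.9261): product = 0.9261
After component 2 (R=0.8488): product = 0.7861
After component 3 (R=0.9569): product = 0.7522
R_sys = 0.7522

0.7522


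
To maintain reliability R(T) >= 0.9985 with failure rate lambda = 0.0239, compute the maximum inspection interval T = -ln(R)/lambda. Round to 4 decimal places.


R_target = 0.9985
lambda = 0.0239
-ln(0.9985) = 0.0015
T = 0.0015 / 0.0239
T = 0.0628

0.0628


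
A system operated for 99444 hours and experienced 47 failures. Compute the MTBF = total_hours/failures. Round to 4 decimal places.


total_hours = 99444
failures = 47
MTBF = 99444 / 47
MTBF = 2115.8298

2115.8298


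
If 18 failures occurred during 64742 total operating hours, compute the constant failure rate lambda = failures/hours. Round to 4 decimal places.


failures = 18
total_hours = 64742
lambda = 18 / 64742
lambda = 0.0003

0.0003


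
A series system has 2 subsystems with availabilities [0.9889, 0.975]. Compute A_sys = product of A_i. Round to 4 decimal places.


Subsystems: [0.9889, 0.975]
After subsystem 1 (A=0.9889): product = 0.9889
After subsystem 2 (A=0.975): product = 0.9642
A_sys = 0.9642

0.9642


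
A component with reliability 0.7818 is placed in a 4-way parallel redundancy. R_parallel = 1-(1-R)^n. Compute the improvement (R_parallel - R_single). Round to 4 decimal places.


R_single = 0.7818, n = 4
1 - R_single = 0.2182
(1 - R_single)^n = 0.2182^4 = 0.0023
R_parallel = 1 - 0.0023 = 0.9977
Improvement = 0.9977 - 0.7818
Improvement = 0.2159

0.2159


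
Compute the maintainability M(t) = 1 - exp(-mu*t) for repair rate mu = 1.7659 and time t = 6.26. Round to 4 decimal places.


mu = 1.7659, t = 6.26
mu * t = 1.7659 * 6.26 = 11.0545
exp(-11.0545) = 0.0
M(t) = 1 - 0.0
M(t) = 1.0

1.0


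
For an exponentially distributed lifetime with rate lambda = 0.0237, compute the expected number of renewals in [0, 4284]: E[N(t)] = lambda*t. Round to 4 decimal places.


lambda = 0.0237
t = 4284
E[N(t)] = lambda * t
E[N(t)] = 0.0237 * 4284
E[N(t)] = 101.5308

101.5308


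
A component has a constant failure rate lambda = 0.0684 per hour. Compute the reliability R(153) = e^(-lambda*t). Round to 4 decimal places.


lambda = 0.0684
t = 153
lambda * t = 10.4652
R(t) = e^(-10.4652)
R(t) = 0.0

0.0


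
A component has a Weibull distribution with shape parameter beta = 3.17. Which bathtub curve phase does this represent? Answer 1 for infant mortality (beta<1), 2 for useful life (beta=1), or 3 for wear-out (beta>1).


beta = 3.17
Compare beta to 1:
beta < 1 => infant mortality (phase 1)
beta = 1 => useful life (phase 2)
beta > 1 => wear-out (phase 3)
Since beta = 3.17, this is wear-out (increasing failure rate)
Phase = 3

3


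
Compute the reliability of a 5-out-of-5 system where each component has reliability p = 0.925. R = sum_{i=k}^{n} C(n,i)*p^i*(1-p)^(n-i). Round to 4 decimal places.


k = 5, n = 5, p = 0.925
i=5: C(5,5)=1 * 0.925^5 * 0.075^0 = 0.6772
R = sum of terms = 0.6772

0.6772


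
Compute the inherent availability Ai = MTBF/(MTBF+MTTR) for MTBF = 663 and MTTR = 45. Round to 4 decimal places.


MTBF = 663
MTTR = 45
MTBF + MTTR = 708
Ai = 663 / 708
Ai = 0.9364

0.9364


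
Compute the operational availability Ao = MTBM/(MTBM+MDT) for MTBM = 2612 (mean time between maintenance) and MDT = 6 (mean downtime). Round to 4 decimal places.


MTBM = 2612
MDT = 6
MTBM + MDT = 2618
Ao = 2612 / 2618
Ao = 0.9977

0.9977


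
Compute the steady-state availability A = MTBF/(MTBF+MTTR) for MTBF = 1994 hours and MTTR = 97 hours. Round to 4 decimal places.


MTBF = 1994
MTTR = 97
MTBF + MTTR = 2091
A = 1994 / 2091
A = 0.9536

0.9536


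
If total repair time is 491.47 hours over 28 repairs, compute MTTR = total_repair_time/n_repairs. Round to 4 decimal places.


total_repair_time = 491.47
n_repairs = 28
MTTR = 491.47 / 28
MTTR = 17.5525

17.5525


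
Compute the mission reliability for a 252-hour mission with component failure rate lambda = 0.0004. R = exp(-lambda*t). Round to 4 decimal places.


lambda = 0.0004
mission_time = 252
lambda * t = 0.0004 * 252 = 0.1008
R = exp(-0.1008)
R = 0.9041

0.9041


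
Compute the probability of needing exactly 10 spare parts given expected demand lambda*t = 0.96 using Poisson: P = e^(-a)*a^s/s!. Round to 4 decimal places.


a = 0.96, s = 10
e^(-a) = e^(-0.96) = 0.3829
a^s = 0.96^10 = 0.6648
s! = 3628800
P = 0.3829 * 0.6648 / 3628800
P = 0.0

0.0


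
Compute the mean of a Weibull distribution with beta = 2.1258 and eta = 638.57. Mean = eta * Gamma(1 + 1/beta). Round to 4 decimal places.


beta = 2.1258, eta = 638.57
1/beta = 0.4704
1 + 1/beta = 1.4704
Gamma(1.4704) = 0.8856
Mean = 638.57 * 0.8856
Mean = 565.5407

565.5407


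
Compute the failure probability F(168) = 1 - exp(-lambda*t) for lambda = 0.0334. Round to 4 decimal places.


lambda = 0.0334, t = 168
lambda * t = 5.6112
exp(-5.6112) = 0.0037
F(t) = 1 - 0.0037
F(t) = 0.9963

0.9963


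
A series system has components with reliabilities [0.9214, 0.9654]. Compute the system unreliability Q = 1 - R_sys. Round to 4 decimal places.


Components: [0.9214, 0.9654]
After component 1: product = 0.9214
After component 2: product = 0.8895
R_sys = 0.8895
Q = 1 - 0.8895 = 0.1105

0.1105


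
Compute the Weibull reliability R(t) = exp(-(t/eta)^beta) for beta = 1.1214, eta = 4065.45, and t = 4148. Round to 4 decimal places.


beta = 1.1214, eta = 4065.45, t = 4148
t/eta = 4148 / 4065.45 = 1.0203
(t/eta)^beta = 1.0203^1.1214 = 1.0228
R(t) = exp(-1.0228)
R(t) = 0.3596

0.3596


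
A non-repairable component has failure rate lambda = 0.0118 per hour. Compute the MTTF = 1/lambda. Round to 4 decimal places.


lambda = 0.0118
MTTF = 1 / 0.0118
MTTF = 84.7458

84.7458


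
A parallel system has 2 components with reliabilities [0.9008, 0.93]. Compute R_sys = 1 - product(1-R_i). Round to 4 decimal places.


Components: [0.9008, 0.93]
(1 - 0.9008) = 0.0992, running product = 0.0992
(1 - 0.93) = 0.07, running product = 0.0069
Product of (1-R_i) = 0.0069
R_sys = 1 - 0.0069 = 0.9931

0.9931


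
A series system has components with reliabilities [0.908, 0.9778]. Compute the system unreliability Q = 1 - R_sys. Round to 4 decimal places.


Components: [0.908, 0.9778]
After component 1: product = 0.908
After component 2: product = 0.8878
R_sys = 0.8878
Q = 1 - 0.8878 = 0.1122

0.1122


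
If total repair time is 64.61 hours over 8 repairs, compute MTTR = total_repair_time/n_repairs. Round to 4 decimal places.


total_repair_time = 64.61
n_repairs = 8
MTTR = 64.61 / 8
MTTR = 8.0762

8.0762


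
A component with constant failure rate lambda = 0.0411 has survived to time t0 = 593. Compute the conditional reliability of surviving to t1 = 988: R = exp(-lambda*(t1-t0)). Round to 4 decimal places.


lambda = 0.0411
t0 = 593, t1 = 988
t1 - t0 = 395
lambda * (t1-t0) = 0.0411 * 395 = 16.2345
R = exp(-16.2345)
R = 0.0

0.0


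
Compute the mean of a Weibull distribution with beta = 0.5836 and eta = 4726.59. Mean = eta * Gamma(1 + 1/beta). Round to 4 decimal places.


beta = 0.5836, eta = 4726.59
1/beta = 1.7135
1 + 1/beta = 2.7135
Gamma(2.7135) = 1.5615
Mean = 4726.59 * 1.5615
Mean = 7380.3697

7380.3697


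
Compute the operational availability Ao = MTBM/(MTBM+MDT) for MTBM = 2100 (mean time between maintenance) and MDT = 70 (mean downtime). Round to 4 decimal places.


MTBM = 2100
MDT = 70
MTBM + MDT = 2170
Ao = 2100 / 2170
Ao = 0.9677

0.9677


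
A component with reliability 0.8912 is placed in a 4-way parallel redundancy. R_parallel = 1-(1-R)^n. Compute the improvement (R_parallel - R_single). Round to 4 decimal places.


R_single = 0.8912, n = 4
1 - R_single = 0.1088
(1 - R_single)^n = 0.1088^4 = 0.0001
R_parallel = 1 - 0.0001 = 0.9999
Improvement = 0.9999 - 0.8912
Improvement = 0.1087

0.1087


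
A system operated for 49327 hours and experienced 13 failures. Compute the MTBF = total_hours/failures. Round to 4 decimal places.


total_hours = 49327
failures = 13
MTBF = 49327 / 13
MTBF = 3794.3846

3794.3846


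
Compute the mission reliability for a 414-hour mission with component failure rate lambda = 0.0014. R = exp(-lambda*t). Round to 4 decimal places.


lambda = 0.0014
mission_time = 414
lambda * t = 0.0014 * 414 = 0.5796
R = exp(-0.5796)
R = 0.5601

0.5601


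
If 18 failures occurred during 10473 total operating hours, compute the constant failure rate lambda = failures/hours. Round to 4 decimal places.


failures = 18
total_hours = 10473
lambda = 18 / 10473
lambda = 0.0017

0.0017


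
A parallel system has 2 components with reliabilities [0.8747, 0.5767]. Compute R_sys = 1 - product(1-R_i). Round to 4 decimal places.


Components: [0.8747, 0.5767]
(1 - 0.8747) = 0.1253, running product = 0.1253
(1 - 0.5767) = 0.4233, running product = 0.053
Product of (1-R_i) = 0.053
R_sys = 1 - 0.053 = 0.947

0.947


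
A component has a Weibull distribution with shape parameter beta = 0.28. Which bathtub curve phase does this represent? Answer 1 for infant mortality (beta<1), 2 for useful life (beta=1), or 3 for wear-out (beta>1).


beta = 0.28
Compare beta to 1:
beta < 1 => infant mortality (phase 1)
beta = 1 => useful life (phase 2)
beta > 1 => wear-out (phase 3)
Since beta = 0.28, this is infant mortality (decreasing failure rate)
Phase = 1

1


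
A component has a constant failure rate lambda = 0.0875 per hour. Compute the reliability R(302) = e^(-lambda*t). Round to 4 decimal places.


lambda = 0.0875
t = 302
lambda * t = 26.425
R(t) = e^(-26.425)
R(t) = 0.0

0.0


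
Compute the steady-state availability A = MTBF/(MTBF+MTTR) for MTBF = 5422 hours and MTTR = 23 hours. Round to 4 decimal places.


MTBF = 5422
MTTR = 23
MTBF + MTTR = 5445
A = 5422 / 5445
A = 0.9958

0.9958


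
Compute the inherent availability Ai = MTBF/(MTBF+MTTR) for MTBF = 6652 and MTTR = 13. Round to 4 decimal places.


MTBF = 6652
MTTR = 13
MTBF + MTTR = 6665
Ai = 6652 / 6665
Ai = 0.998

0.998


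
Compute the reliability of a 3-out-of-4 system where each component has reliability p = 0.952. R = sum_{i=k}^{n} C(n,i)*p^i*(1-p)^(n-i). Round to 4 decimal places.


k = 3, n = 4, p = 0.952
i=3: C(4,3)=4 * 0.952^3 * 0.048^1 = 0.1657
i=4: C(4,4)=1 * 0.952^4 * 0.048^0 = 0.8214
R = sum of terms = 0.987

0.987


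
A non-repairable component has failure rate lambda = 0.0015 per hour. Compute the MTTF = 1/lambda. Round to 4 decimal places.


lambda = 0.0015
MTTF = 1 / 0.0015
MTTF = 666.6667

666.6667


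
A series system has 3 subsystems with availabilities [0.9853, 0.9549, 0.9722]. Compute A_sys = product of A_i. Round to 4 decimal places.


Subsystems: [0.9853, 0.9549, 0.9722]
After subsystem 1 (A=0.9853): product = 0.9853
After subsystem 2 (A=0.9549): product = 0.9409
After subsystem 3 (A=0.9722): product = 0.9147
A_sys = 0.9147

0.9147


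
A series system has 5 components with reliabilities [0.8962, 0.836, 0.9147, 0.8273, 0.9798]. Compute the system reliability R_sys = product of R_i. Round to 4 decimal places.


Components: [0.8962, 0.836, 0.9147, 0.8273, 0.9798]
After component 1 (R=0.8962): product = 0.8962
After component 2 (R=0.836): product = 0.7492
After component 3 (R=0.9147): product = 0.6853
After component 4 (R=0.8273): product = 0.567
After component 5 (R=0.9798): product = 0.5555
R_sys = 0.5555

0.5555


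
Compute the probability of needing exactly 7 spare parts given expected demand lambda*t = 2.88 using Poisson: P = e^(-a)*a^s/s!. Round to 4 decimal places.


a = 2.88, s = 7
e^(-a) = e^(-2.88) = 0.0561
a^s = 2.88^7 = 1643.4156
s! = 5040
P = 0.0561 * 1643.4156 / 5040
P = 0.0183

0.0183


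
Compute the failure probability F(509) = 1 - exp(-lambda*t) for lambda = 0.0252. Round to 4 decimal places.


lambda = 0.0252, t = 509
lambda * t = 12.8268
exp(-12.8268) = 0.0
F(t) = 1 - 0.0
F(t) = 1.0

1.0


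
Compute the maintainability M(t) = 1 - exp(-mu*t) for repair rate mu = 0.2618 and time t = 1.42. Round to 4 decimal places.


mu = 0.2618, t = 1.42
mu * t = 0.2618 * 1.42 = 0.3718
exp(-0.3718) = 0.6895
M(t) = 1 - 0.6895
M(t) = 0.3105

0.3105


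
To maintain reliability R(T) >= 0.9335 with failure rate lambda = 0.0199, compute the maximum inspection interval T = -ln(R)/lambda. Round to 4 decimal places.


R_target = 0.9335
lambda = 0.0199
-ln(0.9335) = 0.0688
T = 0.0688 / 0.0199
T = 3.458

3.458


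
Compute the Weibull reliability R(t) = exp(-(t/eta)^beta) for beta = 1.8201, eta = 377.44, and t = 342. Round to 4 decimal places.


beta = 1.8201, eta = 377.44, t = 342
t/eta = 342 / 377.44 = 0.9061
(t/eta)^beta = 0.9061^1.8201 = 0.8357
R(t) = exp(-0.8357)
R(t) = 0.4336

0.4336


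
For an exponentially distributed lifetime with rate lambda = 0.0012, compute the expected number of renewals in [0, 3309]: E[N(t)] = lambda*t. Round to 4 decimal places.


lambda = 0.0012
t = 3309
E[N(t)] = lambda * t
E[N(t)] = 0.0012 * 3309
E[N(t)] = 3.9708

3.9708


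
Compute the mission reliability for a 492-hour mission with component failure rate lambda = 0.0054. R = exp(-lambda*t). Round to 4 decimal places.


lambda = 0.0054
mission_time = 492
lambda * t = 0.0054 * 492 = 2.6568
R = exp(-2.6568)
R = 0.0702

0.0702


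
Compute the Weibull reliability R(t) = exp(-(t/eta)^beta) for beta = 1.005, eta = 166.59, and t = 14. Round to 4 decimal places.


beta = 1.005, eta = 166.59, t = 14
t/eta = 14 / 166.59 = 0.084
(t/eta)^beta = 0.084^1.005 = 0.083
R(t) = exp(-0.083)
R(t) = 0.9203

0.9203


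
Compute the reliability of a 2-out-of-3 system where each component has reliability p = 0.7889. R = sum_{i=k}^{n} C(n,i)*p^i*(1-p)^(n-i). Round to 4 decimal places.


k = 2, n = 3, p = 0.7889
i=2: C(3,2)=3 * 0.7889^2 * 0.2111^1 = 0.3941
i=3: C(3,3)=1 * 0.7889^3 * 0.2111^0 = 0.491
R = sum of terms = 0.8851

0.8851


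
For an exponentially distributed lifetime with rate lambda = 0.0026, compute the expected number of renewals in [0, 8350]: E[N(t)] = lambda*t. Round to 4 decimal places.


lambda = 0.0026
t = 8350
E[N(t)] = lambda * t
E[N(t)] = 0.0026 * 8350
E[N(t)] = 21.71

21.71


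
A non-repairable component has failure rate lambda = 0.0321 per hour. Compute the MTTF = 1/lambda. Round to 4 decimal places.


lambda = 0.0321
MTTF = 1 / 0.0321
MTTF = 31.1526

31.1526


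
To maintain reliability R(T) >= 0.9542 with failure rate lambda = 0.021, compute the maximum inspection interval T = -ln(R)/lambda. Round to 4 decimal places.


R_target = 0.9542
lambda = 0.021
-ln(0.9542) = 0.0469
T = 0.0469 / 0.021
T = 2.2325

2.2325


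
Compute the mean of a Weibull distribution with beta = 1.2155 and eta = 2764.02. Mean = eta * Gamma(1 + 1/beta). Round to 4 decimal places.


beta = 1.2155, eta = 2764.02
1/beta = 0.8227
1 + 1/beta = 1.8227
Gamma(1.8227) = 0.9376
Mean = 2764.02 * 0.9376
Mean = 2591.5663

2591.5663


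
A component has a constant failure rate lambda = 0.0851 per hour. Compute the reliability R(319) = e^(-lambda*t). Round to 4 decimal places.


lambda = 0.0851
t = 319
lambda * t = 27.1469
R(t) = e^(-27.1469)
R(t) = 0.0

0.0


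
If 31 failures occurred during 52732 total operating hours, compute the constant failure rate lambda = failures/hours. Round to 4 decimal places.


failures = 31
total_hours = 52732
lambda = 31 / 52732
lambda = 0.0006

0.0006


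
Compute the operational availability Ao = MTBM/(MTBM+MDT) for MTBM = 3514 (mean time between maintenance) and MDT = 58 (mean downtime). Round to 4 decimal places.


MTBM = 3514
MDT = 58
MTBM + MDT = 3572
Ao = 3514 / 3572
Ao = 0.9838

0.9838


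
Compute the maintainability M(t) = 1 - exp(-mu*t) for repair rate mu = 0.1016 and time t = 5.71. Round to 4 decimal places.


mu = 0.1016, t = 5.71
mu * t = 0.1016 * 5.71 = 0.5801
exp(-0.5801) = 0.5598
M(t) = 1 - 0.5598
M(t) = 0.4402

0.4402


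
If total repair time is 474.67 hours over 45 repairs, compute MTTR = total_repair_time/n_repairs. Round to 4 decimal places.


total_repair_time = 474.67
n_repairs = 45
MTTR = 474.67 / 45
MTTR = 10.5482

10.5482


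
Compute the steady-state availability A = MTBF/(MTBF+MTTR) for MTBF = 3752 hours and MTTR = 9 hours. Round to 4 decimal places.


MTBF = 3752
MTTR = 9
MTBF + MTTR = 3761
A = 3752 / 3761
A = 0.9976

0.9976


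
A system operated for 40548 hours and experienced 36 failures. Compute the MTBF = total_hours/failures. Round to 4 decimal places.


total_hours = 40548
failures = 36
MTBF = 40548 / 36
MTBF = 1126.3333

1126.3333


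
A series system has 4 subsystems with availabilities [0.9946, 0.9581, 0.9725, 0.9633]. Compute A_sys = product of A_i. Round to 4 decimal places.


Subsystems: [0.9946, 0.9581, 0.9725, 0.9633]
After subsystem 1 (A=0.9946): product = 0.9946
After subsystem 2 (A=0.9581): product = 0.9529
After subsystem 3 (A=0.9725): product = 0.9267
After subsystem 4 (A=0.9633): product = 0.8927
A_sys = 0.8927

0.8927


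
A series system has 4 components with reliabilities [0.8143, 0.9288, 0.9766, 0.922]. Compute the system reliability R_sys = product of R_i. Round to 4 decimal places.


Components: [0.8143, 0.9288, 0.9766, 0.922]
After component 1 (R=0.8143): product = 0.8143
After component 2 (R=0.9288): product = 0.7563
After component 3 (R=0.9766): product = 0.7386
After component 4 (R=0.922): product = 0.681
R_sys = 0.681

0.681


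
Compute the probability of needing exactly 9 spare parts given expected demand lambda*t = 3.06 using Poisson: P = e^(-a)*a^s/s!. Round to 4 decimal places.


a = 3.06, s = 9
e^(-a) = e^(-3.06) = 0.0469
a^s = 3.06^9 = 23523.007
s! = 362880
P = 0.0469 * 23523.007 / 362880
P = 0.003

0.003


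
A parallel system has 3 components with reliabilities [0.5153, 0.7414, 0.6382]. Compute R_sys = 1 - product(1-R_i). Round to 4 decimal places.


Components: [0.5153, 0.7414, 0.6382]
(1 - 0.5153) = 0.4847, running product = 0.4847
(1 - 0.7414) = 0.2586, running product = 0.1253
(1 - 0.6382) = 0.3618, running product = 0.0453
Product of (1-R_i) = 0.0453
R_sys = 1 - 0.0453 = 0.9547

0.9547


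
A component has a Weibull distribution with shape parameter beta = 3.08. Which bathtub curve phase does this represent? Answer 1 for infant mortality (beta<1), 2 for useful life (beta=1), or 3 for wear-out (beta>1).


beta = 3.08
Compare beta to 1:
beta < 1 => infant mortality (phase 1)
beta = 1 => useful life (phase 2)
beta > 1 => wear-out (phase 3)
Since beta = 3.08, this is wear-out (increasing failure rate)
Phase = 3

3


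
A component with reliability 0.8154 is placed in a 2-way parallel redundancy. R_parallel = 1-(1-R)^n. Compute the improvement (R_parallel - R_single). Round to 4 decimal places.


R_single = 0.8154, n = 2
1 - R_single = 0.1846
(1 - R_single)^n = 0.1846^2 = 0.0341
R_parallel = 1 - 0.0341 = 0.9659
Improvement = 0.9659 - 0.8154
Improvement = 0.1505

0.1505


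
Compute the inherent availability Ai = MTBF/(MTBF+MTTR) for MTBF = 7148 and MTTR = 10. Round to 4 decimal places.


MTBF = 7148
MTTR = 10
MTBF + MTTR = 7158
Ai = 7148 / 7158
Ai = 0.9986

0.9986


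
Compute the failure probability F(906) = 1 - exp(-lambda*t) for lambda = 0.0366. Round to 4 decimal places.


lambda = 0.0366, t = 906
lambda * t = 33.1596
exp(-33.1596) = 0.0
F(t) = 1 - 0.0
F(t) = 1.0

1.0


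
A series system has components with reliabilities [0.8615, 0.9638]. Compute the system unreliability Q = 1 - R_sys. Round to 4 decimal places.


Components: [0.8615, 0.9638]
After component 1: product = 0.8615
After component 2: product = 0.8303
R_sys = 0.8303
Q = 1 - 0.8303 = 0.1697

0.1697


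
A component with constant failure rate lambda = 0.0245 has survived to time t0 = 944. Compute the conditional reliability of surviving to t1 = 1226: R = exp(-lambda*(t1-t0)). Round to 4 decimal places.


lambda = 0.0245
t0 = 944, t1 = 1226
t1 - t0 = 282
lambda * (t1-t0) = 0.0245 * 282 = 6.909
R = exp(-6.909)
R = 0.001

0.001


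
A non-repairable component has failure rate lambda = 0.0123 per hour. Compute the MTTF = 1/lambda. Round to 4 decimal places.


lambda = 0.0123
MTTF = 1 / 0.0123
MTTF = 81.3008

81.3008


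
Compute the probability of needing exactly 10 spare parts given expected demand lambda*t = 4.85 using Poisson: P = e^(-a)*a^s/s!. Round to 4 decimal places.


a = 4.85, s = 10
e^(-a) = e^(-4.85) = 0.0078
a^s = 4.85^10 = 7201407.4892
s! = 3628800
P = 0.0078 * 7201407.4892 / 3628800
P = 0.0155

0.0155


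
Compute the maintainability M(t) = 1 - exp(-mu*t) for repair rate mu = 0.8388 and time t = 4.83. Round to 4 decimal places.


mu = 0.8388, t = 4.83
mu * t = 0.8388 * 4.83 = 4.0514
exp(-4.0514) = 0.0174
M(t) = 1 - 0.0174
M(t) = 0.9826

0.9826


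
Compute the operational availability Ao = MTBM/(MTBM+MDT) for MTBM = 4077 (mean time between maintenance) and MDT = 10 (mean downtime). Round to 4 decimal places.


MTBM = 4077
MDT = 10
MTBM + MDT = 4087
Ao = 4077 / 4087
Ao = 0.9976

0.9976


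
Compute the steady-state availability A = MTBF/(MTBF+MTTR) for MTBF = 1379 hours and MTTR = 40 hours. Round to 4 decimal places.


MTBF = 1379
MTTR = 40
MTBF + MTTR = 1419
A = 1379 / 1419
A = 0.9718

0.9718


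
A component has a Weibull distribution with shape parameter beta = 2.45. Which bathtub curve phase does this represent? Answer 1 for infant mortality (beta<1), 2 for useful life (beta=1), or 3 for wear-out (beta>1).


beta = 2.45
Compare beta to 1:
beta < 1 => infant mortality (phase 1)
beta = 1 => useful life (phase 2)
beta > 1 => wear-out (phase 3)
Since beta = 2.45, this is wear-out (increasing failure rate)
Phase = 3

3


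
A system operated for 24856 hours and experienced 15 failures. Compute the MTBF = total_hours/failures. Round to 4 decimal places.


total_hours = 24856
failures = 15
MTBF = 24856 / 15
MTBF = 1657.0667

1657.0667


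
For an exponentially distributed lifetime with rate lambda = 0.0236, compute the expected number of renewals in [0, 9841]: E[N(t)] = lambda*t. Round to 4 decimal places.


lambda = 0.0236
t = 9841
E[N(t)] = lambda * t
E[N(t)] = 0.0236 * 9841
E[N(t)] = 232.2476

232.2476


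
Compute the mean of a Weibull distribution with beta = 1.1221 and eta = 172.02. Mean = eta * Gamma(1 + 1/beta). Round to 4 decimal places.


beta = 1.1221, eta = 172.02
1/beta = 0.8912
1 + 1/beta = 1.8912
Gamma(1.8912) = 0.9588
Mean = 172.02 * 0.9588
Mean = 164.9288

164.9288


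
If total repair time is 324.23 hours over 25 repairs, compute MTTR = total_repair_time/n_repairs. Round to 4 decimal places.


total_repair_time = 324.23
n_repairs = 25
MTTR = 324.23 / 25
MTTR = 12.9692

12.9692


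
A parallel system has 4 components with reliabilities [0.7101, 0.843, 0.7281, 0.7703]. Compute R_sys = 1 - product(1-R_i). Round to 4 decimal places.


Components: [0.7101, 0.843, 0.7281, 0.7703]
(1 - 0.7101) = 0.2899, running product = 0.2899
(1 - 0.843) = 0.157, running product = 0.0455
(1 - 0.7281) = 0.2719, running product = 0.0124
(1 - 0.7703) = 0.2297, running product = 0.0028
Product of (1-R_i) = 0.0028
R_sys = 1 - 0.0028 = 0.9972

0.9972


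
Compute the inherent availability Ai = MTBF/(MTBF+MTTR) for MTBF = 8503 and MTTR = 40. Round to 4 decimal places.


MTBF = 8503
MTTR = 40
MTBF + MTTR = 8543
Ai = 8503 / 8543
Ai = 0.9953

0.9953


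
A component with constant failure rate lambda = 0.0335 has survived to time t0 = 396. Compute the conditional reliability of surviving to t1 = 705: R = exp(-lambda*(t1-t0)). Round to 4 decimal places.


lambda = 0.0335
t0 = 396, t1 = 705
t1 - t0 = 309
lambda * (t1-t0) = 0.0335 * 309 = 10.3515
R = exp(-10.3515)
R = 0.0

0.0
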